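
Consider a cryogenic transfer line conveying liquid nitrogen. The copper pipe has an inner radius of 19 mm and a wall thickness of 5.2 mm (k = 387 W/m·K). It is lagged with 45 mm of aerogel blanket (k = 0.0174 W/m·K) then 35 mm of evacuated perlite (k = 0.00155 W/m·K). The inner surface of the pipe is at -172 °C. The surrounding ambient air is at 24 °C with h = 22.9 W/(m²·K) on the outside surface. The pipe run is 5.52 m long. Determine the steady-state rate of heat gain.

Treating each annulus and film as a series resistance:
R_copper pipe wall = ln(24.2/19)/(2π×387×5.52) = 1.802×10^-5 K/W
R_aerogel blanket = ln(69.2/24.2)/(2π×0.0174×5.52) = 1.741 K/W
R_evacuated perlite = ln(104.2/69.2)/(2π×0.00155×5.52) = 7.614 K/W
R_outer film = 1/(h_o·2πr_oL) = 1/(22.9×2π×0.1042×5.52) = 0.01208 K/W
R_total = 9.367 K/W
Q = ΔT/R_total = 196/9.367

Q ≈ 20.9 W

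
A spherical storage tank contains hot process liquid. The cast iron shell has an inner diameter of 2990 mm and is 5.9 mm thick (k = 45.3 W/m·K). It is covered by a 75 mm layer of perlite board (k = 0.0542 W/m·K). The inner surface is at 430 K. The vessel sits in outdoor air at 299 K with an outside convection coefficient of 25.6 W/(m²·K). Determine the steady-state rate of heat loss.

Q ≈ 2740 W

For a spherical shell R = (1/r₁ − 1/r₂)/(4πk); film R = 1/(h·4πr²). In series:
R_cast iron shell = (1/1.495 − 1/1.5009)/(4π×45.3) = 4.619×10^-6 K/W
R_perlite board = (1/1.5009 − 1/1.5759)/(4π×0.0542) = 0.04656 K/W
R_outer film = 1/(h·4πr_o²) = 1/(25.6×4π×1.5759²) = 0.001252 K/W
R_total = 0.04781 K/W
Q = ΔT/R_total = 131/0.04781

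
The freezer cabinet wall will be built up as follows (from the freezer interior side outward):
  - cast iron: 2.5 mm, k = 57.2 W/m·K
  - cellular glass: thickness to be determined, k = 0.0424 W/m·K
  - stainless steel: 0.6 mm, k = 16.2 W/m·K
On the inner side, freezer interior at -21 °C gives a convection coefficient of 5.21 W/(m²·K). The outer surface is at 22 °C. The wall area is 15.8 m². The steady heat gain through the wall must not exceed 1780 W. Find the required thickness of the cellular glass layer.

Treating each layer as a thermal resistance in series:
R_inner film = 1/(h_i·A) = 1/(5.21×15.8) = 0.01215 K/W
R_cast iron = L/(kA) = 0.0025/(57.2×15.8) = 2.766×10^-6 K/W
R_stainless steel = L/(kA) = 0.0006/(16.2×15.8) = 2.344×10^-6 K/W
Sum of the known resistances R_other = 0.01215 K/W
Required total resistance R_tot = ΔT/Q_allow = 43/1780 = 0.02416 K/W
R_cellular glass = R_tot − R_other = 0.012 K/W
L = R·k·A = 0.012×0.0424×15.8

L ≈ 8.04 mm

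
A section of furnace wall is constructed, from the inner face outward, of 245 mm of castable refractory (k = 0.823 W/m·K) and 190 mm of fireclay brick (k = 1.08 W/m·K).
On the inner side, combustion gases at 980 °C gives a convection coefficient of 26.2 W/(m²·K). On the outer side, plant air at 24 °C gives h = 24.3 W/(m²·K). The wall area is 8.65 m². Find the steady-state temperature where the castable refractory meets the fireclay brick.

Model the wall as resistances in series:
R_inner film = 1/(h_i·A) = 1/(26.2×8.65) = 0.004412 K/W
R_castable refractory = L/(kA) = 0.245/(0.823×8.65) = 0.03442 K/W
R_fireclay brick = L/(kA) = 0.19/(1.08×8.65) = 0.02034 K/W
R_outer film = 1/(h_o·A) = 1/(24.3×8.65) = 0.004757 K/W
R_total = 0.06392 K/W;  Q = ΔT/R_total = 956/0.06392 = 14960 W
T_interface = T_inner − Q·ΣR(inner→interface) = 980 − 15000×0.03883

T ≈ 399 °C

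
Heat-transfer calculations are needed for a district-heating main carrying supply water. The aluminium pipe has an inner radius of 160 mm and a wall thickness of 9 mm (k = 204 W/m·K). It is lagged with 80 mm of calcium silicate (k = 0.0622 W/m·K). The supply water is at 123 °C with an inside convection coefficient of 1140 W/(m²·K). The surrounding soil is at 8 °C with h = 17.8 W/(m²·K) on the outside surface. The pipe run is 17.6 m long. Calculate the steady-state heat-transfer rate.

Per-layer cylindrical resistances, series-summed:
R_inner film = 1/(h_i·2πr₁L) = 1/(1140×2π×0.16×17.6) = 4.958×10^-5 K/W
R_aluminium pipe wall = ln(169/160)/(2π×204×17.6) = 2.426×10^-6 K/W
R_calcium silicate = ln(249/169)/(2π×0.0622×17.6) = 0.05634 K/W
R_outer film = 1/(h_o·2πr_oL) = 1/(17.8×2π×0.249×17.6) = 0.00204 K/W
R_total = 0.05844 K/W
Q = ΔT/R_total = 115/0.05844

Q ≈ 1970 W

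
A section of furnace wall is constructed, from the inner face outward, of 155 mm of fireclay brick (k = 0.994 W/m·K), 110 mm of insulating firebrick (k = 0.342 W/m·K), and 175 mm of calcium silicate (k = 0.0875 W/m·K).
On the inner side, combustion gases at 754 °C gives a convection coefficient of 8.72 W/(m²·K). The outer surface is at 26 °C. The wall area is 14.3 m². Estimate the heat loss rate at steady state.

Q ≈ 4020 W

Series thermal resistances:
R_inner film = 1/(h_i·A) = 1/(8.72×14.3) = 0.00802 K/W
R_fireclay brick = L/(kA) = 0.155/(0.994×14.3) = 0.0109 K/W
R_insulating firebrick = L/(kA) = 0.11/(0.342×14.3) = 0.02249 K/W
R_calcium silicate = L/(kA) = 0.175/(0.0875×14.3) = 0.1399 K/W
R_total = 0.1813 K/W
Q = ΔT / R_total = 728 / 0.1813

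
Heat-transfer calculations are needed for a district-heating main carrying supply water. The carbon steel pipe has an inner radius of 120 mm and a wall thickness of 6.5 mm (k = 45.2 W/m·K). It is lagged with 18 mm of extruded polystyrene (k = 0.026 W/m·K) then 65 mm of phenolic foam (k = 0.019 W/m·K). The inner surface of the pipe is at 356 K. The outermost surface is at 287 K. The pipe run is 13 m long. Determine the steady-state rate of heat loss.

Q ≈ 228 W

Radial resistances (cylindrical: R_cond = ln(r_o/r_i)/(2πkL), R_conv = 1/(h·2πrL)):
R_carbon steel pipe wall = ln(126.5/120)/(2π×45.2×13) = 1.429×10^-5 K/W
R_extruded polystyrene = ln(144.5/126.5)/(2π×0.026×13) = 0.06264 K/W
R_phenolic foam = ln(209.5/144.5)/(2π×0.019×13) = 0.2393 K/W
R_total = 0.302 K/W
Q = ΔT/R_total = 69/0.302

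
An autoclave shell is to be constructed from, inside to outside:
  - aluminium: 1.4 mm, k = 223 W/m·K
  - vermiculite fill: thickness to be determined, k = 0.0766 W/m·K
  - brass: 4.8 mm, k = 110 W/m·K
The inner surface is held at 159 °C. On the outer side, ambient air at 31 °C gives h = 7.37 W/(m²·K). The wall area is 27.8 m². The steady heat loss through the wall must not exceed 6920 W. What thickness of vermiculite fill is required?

Using the resistance-network approach (series):
R_aluminium = L/(kA) = 0.0014/(223×27.8) = 2.258×10^-7 K/W
R_brass = L/(kA) = 0.0048/(110×27.8) = 1.57×10^-6 K/W
R_outer film = 1/(h_o·A) = 1/(7.37×27.8) = 0.004881 K/W
Sum of the known resistances R_other = 0.004883 K/W
Required total resistance R_tot = ΔT/Q_allow = 128/6920 = 0.0185 K/W
R_vermiculite fill = R_tot − R_other = 0.01361 K/W
L = R·k·A = 0.01361×0.0766×27.8

L ≈ 29 mm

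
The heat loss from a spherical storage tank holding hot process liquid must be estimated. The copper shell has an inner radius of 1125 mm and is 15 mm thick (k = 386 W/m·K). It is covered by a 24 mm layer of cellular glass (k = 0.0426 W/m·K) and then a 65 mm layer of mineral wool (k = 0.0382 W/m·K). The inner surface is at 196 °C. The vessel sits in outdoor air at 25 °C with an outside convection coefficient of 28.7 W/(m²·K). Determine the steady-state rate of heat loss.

Q ≈ 1310 W

Radial (spherical) resistances in series:
R_copper shell = (1/1.125 − 1/1.14)/(4π×386) = 2.411×10^-6 K/W
R_cellular glass = (1/1.14 − 1/1.164)/(4π×0.0426) = 0.03379 K/W
R_mineral wool = (1/1.164 − 1/1.229)/(4π×0.0382) = 0.09465 K/W
R_outer film = 1/(h·4πr_o²) = 1/(28.7×4π×1.229²) = 0.001836 K/W
R_total = 0.1303 K/W
Q = ΔT/R_total = 171/0.1303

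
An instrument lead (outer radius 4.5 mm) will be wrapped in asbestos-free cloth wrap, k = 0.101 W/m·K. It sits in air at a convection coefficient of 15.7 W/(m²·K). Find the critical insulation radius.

For a cylinder r_cr = k/h = 0.101/15.7
r_cr = 6.43 mm; since the bare radius (4.5 mm) is below r_cr, adding a thin layer of insulation will *increase* heat loss.

r_cr ≈ 6.43 mm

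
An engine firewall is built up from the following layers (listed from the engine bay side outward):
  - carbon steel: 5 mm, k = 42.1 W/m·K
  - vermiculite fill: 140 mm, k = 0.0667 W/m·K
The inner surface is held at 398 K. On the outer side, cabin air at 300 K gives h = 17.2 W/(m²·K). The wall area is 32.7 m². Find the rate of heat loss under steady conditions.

Using the resistance-network approach (series):
R_carbon steel = L/(kA) = 0.005/(42.1×32.7) = 3.632×10^-6 K/W
R_vermiculite fill = L/(kA) = 0.14/(0.0667×32.7) = 0.06419 K/W
R_outer film = 1/(h_o·A) = 1/(17.2×32.7) = 0.001778 K/W
R_total = 0.06597 K/W
Q = ΔT / R_total = 98 / 0.06597

Q ≈ 1490 W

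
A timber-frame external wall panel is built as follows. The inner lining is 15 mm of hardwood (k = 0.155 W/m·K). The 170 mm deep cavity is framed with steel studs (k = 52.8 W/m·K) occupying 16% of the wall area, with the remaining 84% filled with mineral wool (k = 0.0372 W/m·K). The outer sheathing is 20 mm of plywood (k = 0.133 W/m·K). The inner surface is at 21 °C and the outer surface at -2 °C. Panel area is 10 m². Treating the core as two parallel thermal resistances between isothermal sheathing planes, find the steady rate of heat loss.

Q ≈ 861 W

Sheathing layers in series; stud and cavity paths in parallel between them.
R_inner = 0.015/(0.155×10) = 0.009677 K/W
R_stud  = 0.17/(52.8×0.16×10) = 0.002012 K/W
R_cav   = 0.17/(0.0372×0.84×10) = 0.544 K/W
1/R_core = 1/R_stud + 1/R_cav → R_core = 0.002005 K/W
R_outer = 0.02/(0.133×10) = 0.01504 K/W
R_total = 0.02672 K/W
Q = ΔT/R_total = 23/0.02672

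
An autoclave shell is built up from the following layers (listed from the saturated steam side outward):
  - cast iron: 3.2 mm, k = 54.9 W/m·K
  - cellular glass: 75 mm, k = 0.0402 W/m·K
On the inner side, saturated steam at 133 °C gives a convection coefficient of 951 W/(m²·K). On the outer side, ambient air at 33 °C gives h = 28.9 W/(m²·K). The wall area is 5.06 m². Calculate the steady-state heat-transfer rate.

Model the wall as resistances in series:
R_inner film = 1/(h_i·A) = 1/(951×5.06) = 2.078×10^-4 K/W
R_cast iron = L/(kA) = 0.0032/(54.9×5.06) = 1.152×10^-5 K/W
R_cellular glass = L/(kA) = 0.075/(0.0402×5.06) = 0.3687 K/W
R_outer film = 1/(h_o·A) = 1/(28.9×5.06) = 0.006838 K/W
R_total = 0.3758 K/W
Q = ΔT / R_total = 100 / 0.3758

Q ≈ 266 W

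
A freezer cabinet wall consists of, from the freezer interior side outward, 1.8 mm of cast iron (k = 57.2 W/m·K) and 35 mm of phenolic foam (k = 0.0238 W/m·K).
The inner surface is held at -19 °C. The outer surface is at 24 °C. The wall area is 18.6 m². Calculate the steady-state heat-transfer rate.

Model the wall as resistances in series:
R_cast iron = L/(kA) = 0.0018/(57.2×18.6) = 1.692×10^-6 K/W
R_phenolic foam = L/(kA) = 0.035/(0.0238×18.6) = 0.07906 K/W
R_total = 0.07907 K/W
Q = ΔT / R_total = 43 / 0.07907

Q ≈ 544 W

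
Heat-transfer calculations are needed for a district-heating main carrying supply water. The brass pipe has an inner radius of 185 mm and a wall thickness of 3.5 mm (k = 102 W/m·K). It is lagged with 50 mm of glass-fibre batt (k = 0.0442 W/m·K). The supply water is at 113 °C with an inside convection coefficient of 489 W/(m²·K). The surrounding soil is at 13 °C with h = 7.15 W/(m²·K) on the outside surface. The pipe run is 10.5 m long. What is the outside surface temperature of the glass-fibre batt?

Treating each annulus and film as a series resistance:
R_inner film = 1/(h_i·2πr₁L) = 1/(489×2π×0.185×10.5) = 1.676×10^-4 K/W
R_brass pipe wall = ln(188.5/185)/(2π×102×10.5) = 2.785×10^-6 K/W
R_glass-fibre batt = ln(238.5/188.5)/(2π×0.0442×10.5) = 0.08068 K/W
R_outer film = 1/(h_o·2πr_oL) = 1/(7.15×2π×0.2385×10.5) = 0.008889 K/W
R_total = 0.08974 K/W
Q = ΔT/R_total = 100/0.08974
Q = 1110 W
T_interface = T_inner − Q·ΣR(inner→interface) = 113 − 1110×0.08085

T ≈ 22.9 °C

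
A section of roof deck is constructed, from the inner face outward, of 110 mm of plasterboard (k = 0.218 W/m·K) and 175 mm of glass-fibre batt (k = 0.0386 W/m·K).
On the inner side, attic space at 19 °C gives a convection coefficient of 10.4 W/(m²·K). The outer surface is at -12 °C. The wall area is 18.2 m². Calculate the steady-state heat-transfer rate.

Q ≈ 110 W

Treating each layer as a thermal resistance in series:
R_inner film = 1/(h_i·A) = 1/(10.4×18.2) = 0.005283 K/W
R_plasterboard = L/(kA) = 0.11/(0.218×18.2) = 0.02772 K/W
R_glass-fibre batt = L/(kA) = 0.175/(0.0386×18.2) = 0.2491 K/W
R_total = 0.2821 K/W
Q = ΔT / R_total = 31 / 0.2821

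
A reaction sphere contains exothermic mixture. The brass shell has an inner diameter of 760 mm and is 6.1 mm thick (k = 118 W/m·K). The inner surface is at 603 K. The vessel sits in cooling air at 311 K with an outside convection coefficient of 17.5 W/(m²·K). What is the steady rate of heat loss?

Q ≈ 9560 W

For a spherical shell R = (1/r₁ − 1/r₂)/(4πk); film R = 1/(h·4πr²). In series:
R_brass shell = (1/0.38 − 1/0.3861)/(4π×118) = 2.804×10^-5 K/W
R_outer film = 1/(h·4πr_o²) = 1/(17.5×4π×0.3861²) = 0.0305 K/W
R_total = 0.03053 K/W
Q = ΔT/R_total = 292/0.03053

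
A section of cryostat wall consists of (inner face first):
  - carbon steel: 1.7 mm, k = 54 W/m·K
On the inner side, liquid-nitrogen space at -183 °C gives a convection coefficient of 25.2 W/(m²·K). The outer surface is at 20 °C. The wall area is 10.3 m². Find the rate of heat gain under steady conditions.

Q ≈ 52600 W

Treating each layer as a thermal resistance in series:
R_inner film = 1/(h_i·A) = 1/(25.2×10.3) = 0.003853 K/W
R_carbon steel = L/(kA) = 0.0017/(54×10.3) = 3.056×10^-6 K/W
R_total = 0.003856 K/W
Q = ΔT / R_total = 203 / 0.003856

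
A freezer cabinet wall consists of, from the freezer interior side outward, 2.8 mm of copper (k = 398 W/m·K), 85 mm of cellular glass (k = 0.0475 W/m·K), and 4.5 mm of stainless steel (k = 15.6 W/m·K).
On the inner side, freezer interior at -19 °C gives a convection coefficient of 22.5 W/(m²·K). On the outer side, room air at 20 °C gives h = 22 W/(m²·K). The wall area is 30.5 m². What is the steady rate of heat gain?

Series thermal resistances:
R_inner film = 1/(h_i·A) = 1/(22.5×30.5) = 0.001457 K/W
R_copper = L/(kA) = 0.0028/(398×30.5) = 2.307×10^-7 K/W
R_cellular glass = L/(kA) = 0.085/(0.0475×30.5) = 0.05867 K/W
R_stainless steel = L/(kA) = 0.0045/(15.6×30.5) = 9.458×10^-6 K/W
R_outer film = 1/(h_o·A) = 1/(22×30.5) = 0.00149 K/W
R_total = 0.06163 K/W
Q = ΔT / R_total = 39 / 0.06163

Q ≈ 633 W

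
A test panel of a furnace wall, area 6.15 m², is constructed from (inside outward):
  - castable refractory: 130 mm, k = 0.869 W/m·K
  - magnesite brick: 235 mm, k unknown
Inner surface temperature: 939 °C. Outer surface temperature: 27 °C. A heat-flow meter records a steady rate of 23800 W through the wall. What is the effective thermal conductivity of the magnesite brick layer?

Treating each layer as a thermal resistance in series:
R_castable refractory = L/(kA) = 0.13/(0.869×6.15) = 0.02432 K/W
Sum of known resistances R_other = 0.02432 K/W
Total R = ΔT/Q = 912/23800 = 0.03832 K/W
R_magnesite brick = R_total − R_other = 0.01399 K/W
k = L/(R·A) = 0.235/(0.01399×6.15)

k ≈ 2.73 W/(m·K)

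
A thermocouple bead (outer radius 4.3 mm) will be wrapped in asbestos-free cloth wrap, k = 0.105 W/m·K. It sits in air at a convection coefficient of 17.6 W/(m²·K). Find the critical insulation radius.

r_cr ≈ 11.9 mm

For a sphere r_cr = 2k/h = 2×0.105/17.6
r_cr = 11.9 mm; since the bare radius (4.3 mm) is below r_cr, adding a thin layer of insulation will *increase* heat loss.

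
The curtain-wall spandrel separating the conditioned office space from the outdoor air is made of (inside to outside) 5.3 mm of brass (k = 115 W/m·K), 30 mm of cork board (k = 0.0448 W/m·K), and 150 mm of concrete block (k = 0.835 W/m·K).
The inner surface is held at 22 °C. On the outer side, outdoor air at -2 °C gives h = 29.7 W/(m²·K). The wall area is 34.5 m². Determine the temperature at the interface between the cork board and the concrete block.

Series thermal resistances:
R_brass = L/(kA) = 0.0053/(115×34.5) = 1.336×10^-6 K/W
R_cork board = L/(kA) = 0.03/(0.0448×34.5) = 0.01941 K/W
R_concrete block = L/(kA) = 0.15/(0.835×34.5) = 0.005207 K/W
R_outer film = 1/(h_o·A) = 1/(29.7×34.5) = 9.759×10^-4 K/W
R_total = 0.02559 K/W;  Q = ΔT/R_total = 24/0.02559 = 937.7 W
T_interface = T_inner − Q·ΣR(inner→interface) = 22 − 938×0.01941

T ≈ 3.8 °C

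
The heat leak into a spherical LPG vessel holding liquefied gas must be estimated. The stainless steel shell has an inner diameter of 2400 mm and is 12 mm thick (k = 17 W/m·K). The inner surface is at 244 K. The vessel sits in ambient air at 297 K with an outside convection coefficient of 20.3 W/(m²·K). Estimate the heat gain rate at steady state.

Q ≈ 19600 W

For a spherical shell R = (1/r₁ − 1/r₂)/(4πk); film R = 1/(h·4πr²). In series:
R_stainless steel shell = (1/1.2 − 1/1.212)/(4π×17) = 3.862×10^-5 K/W
R_outer film = 1/(h·4πr_o²) = 1/(20.3×4π×1.212²) = 0.002669 K/W
R_total = 0.002707 K/W
Q = ΔT/R_total = 53/0.002707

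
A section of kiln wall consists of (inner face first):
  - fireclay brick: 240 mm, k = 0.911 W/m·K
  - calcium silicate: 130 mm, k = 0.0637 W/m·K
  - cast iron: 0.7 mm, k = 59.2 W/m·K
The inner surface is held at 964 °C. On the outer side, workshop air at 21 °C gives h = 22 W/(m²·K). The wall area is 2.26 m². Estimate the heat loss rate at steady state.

Thermal resistances in series:
R_fireclay brick = L/(kA) = 0.24/(0.911×2.26) = 0.1166 K/W
R_calcium silicate = L/(kA) = 0.13/(0.0637×2.26) = 0.903 K/W
R_cast iron = L/(kA) = 0.0007/(59.2×2.26) = 5.232×10^-6 K/W
R_outer film = 1/(h_o·A) = 1/(22×2.26) = 0.02011 K/W
R_total = 1.04 K/W
Q = ΔT / R_total = 943 / 1.04

Q ≈ 907 W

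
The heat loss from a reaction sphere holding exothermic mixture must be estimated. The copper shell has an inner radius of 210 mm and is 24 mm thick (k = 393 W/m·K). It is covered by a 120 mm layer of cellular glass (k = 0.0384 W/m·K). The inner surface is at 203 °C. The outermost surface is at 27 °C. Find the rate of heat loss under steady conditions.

Q ≈ 58.6 W

For a spherical shell R = (1/r₁ − 1/r₂)/(4πk); film R = 1/(h·4πr²). In series:
R_copper shell = (1/0.21 − 1/0.234)/(4π×393) = 9.889×10^-5 K/W
R_cellular glass = (1/0.234 − 1/0.354)/(4π×0.0384) = 3.002 K/W
R_total = 3.002 K/W
Q = ΔT/R_total = 176/3.002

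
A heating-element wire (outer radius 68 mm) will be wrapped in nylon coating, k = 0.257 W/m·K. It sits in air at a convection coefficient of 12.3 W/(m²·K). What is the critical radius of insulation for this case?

For a cylinder r_cr = k/h = 0.257/12.3
r_cr = 20.9 mm; since the bare radius (68 mm) is above r_cr, any added insulation will reduce heat loss.

r_cr ≈ 20.9 mm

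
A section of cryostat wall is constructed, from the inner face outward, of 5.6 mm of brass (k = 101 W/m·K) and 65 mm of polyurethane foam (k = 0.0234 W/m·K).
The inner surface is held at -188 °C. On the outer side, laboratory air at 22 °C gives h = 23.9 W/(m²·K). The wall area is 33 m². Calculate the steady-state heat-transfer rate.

Series thermal resistances:
R_brass = L/(kA) = 0.0056/(101×33) = 1.68×10^-6 K/W
R_polyurethane foam = L/(kA) = 0.065/(0.0234×33) = 0.08418 K/W
R_outer film = 1/(h_o·A) = 1/(23.9×33) = 0.001268 K/W
R_total = 0.08544 K/W
Q = ΔT / R_total = 210 / 0.08544

Q ≈ 2460 W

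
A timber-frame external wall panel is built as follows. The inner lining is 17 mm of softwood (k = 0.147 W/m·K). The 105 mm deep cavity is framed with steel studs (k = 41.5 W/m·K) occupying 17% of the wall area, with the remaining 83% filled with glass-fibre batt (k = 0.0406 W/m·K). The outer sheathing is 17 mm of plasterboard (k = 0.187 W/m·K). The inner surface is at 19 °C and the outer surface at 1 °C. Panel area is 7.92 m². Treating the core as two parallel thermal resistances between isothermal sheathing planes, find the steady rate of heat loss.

Sheathing layers in series; stud and cavity paths in parallel between them.
R_inner = 0.017/(0.147×7.92) = 0.0146 K/W
R_stud  = 0.105/(41.5×0.17×7.92) = 0.001879 K/W
R_cav   = 0.105/(0.0406×0.83×7.92) = 0.3934 K/W
1/R_core = 1/R_stud + 1/R_cav → R_core = 0.00187 K/W
R_outer = 0.017/(0.187×7.92) = 0.01148 K/W
R_total = 0.02795 K/W
Q = ΔT/R_total = 18/0.02795

Q ≈ 644 W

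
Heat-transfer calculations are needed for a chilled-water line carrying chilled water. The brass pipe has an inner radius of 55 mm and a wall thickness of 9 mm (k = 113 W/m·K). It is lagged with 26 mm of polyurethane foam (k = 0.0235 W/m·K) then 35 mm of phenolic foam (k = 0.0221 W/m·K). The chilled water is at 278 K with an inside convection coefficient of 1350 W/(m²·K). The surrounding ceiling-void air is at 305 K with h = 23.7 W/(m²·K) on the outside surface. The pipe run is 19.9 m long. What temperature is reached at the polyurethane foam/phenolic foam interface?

T ≈ 291 K

Treating each annulus and film as a series resistance:
R_inner film = 1/(h_i·2πr₁L) = 1/(1350×2π×0.055×19.9) = 1.077×10^-4 K/W
R_brass pipe wall = ln(64/55)/(2π×113×19.9) = 1.073×10^-5 K/W
R_polyurethane foam = ln(90/64)/(2π×0.0235×19.9) = 0.116 K/W
R_phenolic foam = ln(125/90)/(2π×0.0221×19.9) = 0.1189 K/W
R_outer film = 1/(h_o·2πr_oL) = 1/(23.7×2π×0.125×19.9) = 0.0027 K/W
R_total = 0.2377 K/W
Q = ΔT/R_total = 27/0.2377
Q = 114 W
T_interface = T_inner + Q·ΣR(inner→interface) = 278 + 114×0.1161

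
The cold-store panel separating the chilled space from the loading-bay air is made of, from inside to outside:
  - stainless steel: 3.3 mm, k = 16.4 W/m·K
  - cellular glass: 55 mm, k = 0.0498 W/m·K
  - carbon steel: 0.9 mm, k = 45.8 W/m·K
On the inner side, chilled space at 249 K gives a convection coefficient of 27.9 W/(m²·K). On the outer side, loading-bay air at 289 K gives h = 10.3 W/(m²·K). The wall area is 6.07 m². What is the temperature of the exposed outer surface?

T ≈ 286 K

Thermal resistances in series:
R_inner film = 1/(h_i·A) = 1/(27.9×6.07) = 0.005905 K/W
R_stainless steel = L/(kA) = 0.0033/(16.4×6.07) = 3.315×10^-5 K/W
R_cellular glass = L/(kA) = 0.055/(0.0498×6.07) = 0.1819 K/W
R_carbon steel = L/(kA) = 0.0009/(45.8×6.07) = 3.237×10^-6 K/W
R_outer film = 1/(h_o·A) = 1/(10.3×6.07) = 0.01599 K/W
R_total = 0.2039 K/W;  Q = ΔT/R_total = 40/0.2039 = 196.2 W
T_interface = T_inner + Q·ΣR(inner→interface) = 249 + 196×0.1879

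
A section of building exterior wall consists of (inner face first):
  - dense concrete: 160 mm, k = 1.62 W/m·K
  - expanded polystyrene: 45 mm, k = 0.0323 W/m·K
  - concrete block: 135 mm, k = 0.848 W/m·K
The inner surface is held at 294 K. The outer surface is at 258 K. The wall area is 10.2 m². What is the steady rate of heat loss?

Series thermal resistances:
R_dense concrete = L/(kA) = 0.16/(1.62×10.2) = 0.009683 K/W
R_expanded polystyrene = L/(kA) = 0.045/(0.0323×10.2) = 0.1366 K/W
R_concrete block = L/(kA) = 0.135/(0.848×10.2) = 0.01561 K/W
R_total = 0.1619 K/W
Q = ΔT / R_total = 36 / 0.1619

Q ≈ 222 W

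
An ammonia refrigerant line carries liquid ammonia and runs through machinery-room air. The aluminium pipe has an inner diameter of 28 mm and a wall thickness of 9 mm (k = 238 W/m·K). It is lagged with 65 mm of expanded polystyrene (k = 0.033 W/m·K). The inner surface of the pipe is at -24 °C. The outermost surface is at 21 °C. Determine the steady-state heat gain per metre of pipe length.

q′ ≈ 6.95 W/m

Cylindrical conduction, so R = ln(r₂/r₁)/(2πkL) per layer, in series:
R_aluminium pipe wall = ln(23/14)/(2π×238×1) = 3.32×10^-4 K/W
R_expanded polystyrene = ln(88/23)/(2π×0.033×1) = 6.472 K/W
R_total = 6.472 K/W
Q = ΔT/R_total = 45/6.472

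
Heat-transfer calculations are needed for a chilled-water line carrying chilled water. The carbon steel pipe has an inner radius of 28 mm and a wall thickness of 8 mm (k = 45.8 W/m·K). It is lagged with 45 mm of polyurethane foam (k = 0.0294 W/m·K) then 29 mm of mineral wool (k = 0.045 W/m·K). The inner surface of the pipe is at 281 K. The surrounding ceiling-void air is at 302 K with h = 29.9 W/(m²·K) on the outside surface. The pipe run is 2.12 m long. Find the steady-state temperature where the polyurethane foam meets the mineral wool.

Per-layer cylindrical resistances, series-summed:
R_carbon steel pipe wall = ln(36/28)/(2π×45.8×2.12) = 4.119×10^-4 K/W
R_polyurethane foam = ln(81/36)/(2π×0.0294×2.12) = 2.071 K/W
R_mineral wool = ln(110/81)/(2π×0.045×2.12) = 0.5105 K/W
R_outer film = 1/(h_o·2πr_oL) = 1/(29.9×2π×0.11×2.12) = 0.02283 K/W
R_total = 2.605 K/W
Q = ΔT/R_total = 21/2.605
Q = 8.06 W
T_interface = T_inner + Q·ΣR(inner→interface) = 281 + 8.06×2.071

T ≈ 298 K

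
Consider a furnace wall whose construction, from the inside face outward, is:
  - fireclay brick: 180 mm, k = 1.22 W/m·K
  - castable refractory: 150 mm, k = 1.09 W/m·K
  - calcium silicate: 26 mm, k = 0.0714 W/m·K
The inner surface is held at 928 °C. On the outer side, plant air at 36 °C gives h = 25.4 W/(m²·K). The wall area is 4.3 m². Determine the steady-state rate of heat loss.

Q ≈ 5570 W

Series thermal resistances:
R_fireclay brick = L/(kA) = 0.18/(1.22×4.3) = 0.03431 K/W
R_castable refractory = L/(kA) = 0.15/(1.09×4.3) = 0.032 K/W
R_calcium silicate = L/(kA) = 0.026/(0.0714×4.3) = 0.08469 K/W
R_outer film = 1/(h_o·A) = 1/(25.4×4.3) = 0.009156 K/W
R_total = 0.1602 K/W
Q = ΔT / R_total = 892 / 0.1602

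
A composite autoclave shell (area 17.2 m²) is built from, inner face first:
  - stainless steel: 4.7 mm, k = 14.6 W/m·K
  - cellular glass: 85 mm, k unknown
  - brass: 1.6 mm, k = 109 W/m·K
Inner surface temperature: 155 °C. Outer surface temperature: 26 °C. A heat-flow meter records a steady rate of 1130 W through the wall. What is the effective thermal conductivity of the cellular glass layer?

k ≈ 0.0433 W/(m·K)

Thermal resistances in series:
R_stainless steel = L/(kA) = 0.0047/(14.6×17.2) = 1.872×10^-5 K/W
R_brass = L/(kA) = 0.0016/(109×17.2) = 8.534×10^-7 K/W
Sum of known resistances R_other = 1.957×10^-5 K/W
Total R = ΔT/Q = 129/1130 = 0.1142 K/W
R_cellular glass = R_total − R_other = 0.1141 K/W
k = L/(R·A) = 0.085/(0.1141×17.2)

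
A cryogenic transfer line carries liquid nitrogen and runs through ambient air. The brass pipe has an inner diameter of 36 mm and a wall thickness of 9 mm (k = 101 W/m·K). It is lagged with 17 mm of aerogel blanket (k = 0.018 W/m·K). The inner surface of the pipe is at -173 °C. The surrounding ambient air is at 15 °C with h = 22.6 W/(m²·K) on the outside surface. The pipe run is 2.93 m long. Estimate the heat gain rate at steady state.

Cylindrical conduction, so R = ln(r₂/r₁)/(2πkL) per layer, in series:
R_brass pipe wall = ln(27/18)/(2π×101×2.93) = 2.181×10^-4 K/W
R_aerogel blanket = ln(44/27)/(2π×0.018×2.93) = 1.474 K/W
R_outer film = 1/(h_o·2πr_oL) = 1/(22.6×2π×0.044×2.93) = 0.05462 K/W
R_total = 1.529 K/W
Q = ΔT/R_total = 188/1.529

Q ≈ 123 W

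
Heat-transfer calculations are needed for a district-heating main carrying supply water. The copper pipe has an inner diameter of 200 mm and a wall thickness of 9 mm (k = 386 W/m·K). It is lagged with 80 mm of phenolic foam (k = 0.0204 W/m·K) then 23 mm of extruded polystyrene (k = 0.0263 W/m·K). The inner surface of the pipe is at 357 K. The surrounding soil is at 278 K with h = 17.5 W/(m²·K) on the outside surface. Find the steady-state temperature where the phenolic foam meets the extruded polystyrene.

T ≈ 290 K

Cylindrical conduction, so R = ln(r₂/r₁)/(2πkL) per layer, in series:
R_copper pipe wall = ln(109/100)/(2π×386×1) = 3.553×10^-5 K/W
R_phenolic foam = ln(189/109)/(2π×0.0204×1) = 4.294 K/W
R_extruded polystyrene = ln(212/189)/(2π×0.0263×1) = 0.695 K/W
R_outer film = 1/(h_o·2πr_oL) = 1/(17.5×2π×0.212×1) = 0.0429 K/W
R_total = 5.032 K/W
Q = ΔT/R_total = 79/5.032
Q = 15.7 W/m
T_interface = T_inner − Q·ΣR(inner→interface) = 357 − 15.7×4.294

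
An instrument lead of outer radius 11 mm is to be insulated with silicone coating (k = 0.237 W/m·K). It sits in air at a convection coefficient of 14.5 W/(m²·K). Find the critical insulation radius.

r_cr ≈ 16.3 mm

For a cylinder r_cr = k/h = 0.237/14.5
r_cr = 16.3 mm; since the bare radius (11 mm) is below r_cr, adding a thin layer of insulation will *increase* heat loss.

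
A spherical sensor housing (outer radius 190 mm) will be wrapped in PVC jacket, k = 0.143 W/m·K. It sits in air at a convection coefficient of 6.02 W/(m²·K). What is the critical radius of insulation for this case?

r_cr ≈ 47.5 mm

For a sphere r_cr = 2k/h = 2×0.143/6.02
r_cr = 47.5 mm; since the bare radius (190 mm) is above r_cr, any added insulation will reduce heat loss.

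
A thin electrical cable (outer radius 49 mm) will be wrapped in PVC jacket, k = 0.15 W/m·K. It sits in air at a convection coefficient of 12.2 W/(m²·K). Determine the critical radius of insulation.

r_cr ≈ 12.3 mm

For a cylinder r_cr = k/h = 0.15/12.2
r_cr = 12.3 mm; since the bare radius (49 mm) is above r_cr, any added insulation will reduce heat loss.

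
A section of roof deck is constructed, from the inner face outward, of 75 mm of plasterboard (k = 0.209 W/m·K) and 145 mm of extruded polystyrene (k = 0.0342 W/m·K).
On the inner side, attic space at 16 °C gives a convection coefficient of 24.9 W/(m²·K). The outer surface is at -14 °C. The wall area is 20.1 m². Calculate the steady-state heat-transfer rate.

Treating each layer as a thermal resistance in series:
R_inner film = 1/(h_i·A) = 1/(24.9×20.1) = 0.001998 K/W
R_plasterboard = L/(kA) = 0.075/(0.209×20.1) = 0.01785 K/W
R_extruded polystyrene = L/(kA) = 0.145/(0.0342×20.1) = 0.2109 K/W
R_total = 0.2308 K/W
Q = ΔT / R_total = 30 / 0.2308

Q ≈ 130 W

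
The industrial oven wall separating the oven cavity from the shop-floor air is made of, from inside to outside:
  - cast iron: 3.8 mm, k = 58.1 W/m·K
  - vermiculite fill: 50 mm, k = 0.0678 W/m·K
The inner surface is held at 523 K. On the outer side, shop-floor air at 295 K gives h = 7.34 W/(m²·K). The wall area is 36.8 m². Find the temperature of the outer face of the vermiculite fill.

Using the resistance-network approach (series):
R_cast iron = L/(kA) = 0.0038/(58.1×36.8) = 1.777×10^-6 K/W
R_vermiculite fill = L/(kA) = 0.05/(0.0678×36.8) = 0.02004 K/W
R_outer film = 1/(h_o·A) = 1/(7.34×36.8) = 0.003702 K/W
R_total = 0.02374 K/W;  Q = ΔT/R_total = 228/0.02374 = 9603 W
T_interface = T_inner − Q·ΣR(inner→interface) = 523 − 9600×0.02004

T ≈ 331 K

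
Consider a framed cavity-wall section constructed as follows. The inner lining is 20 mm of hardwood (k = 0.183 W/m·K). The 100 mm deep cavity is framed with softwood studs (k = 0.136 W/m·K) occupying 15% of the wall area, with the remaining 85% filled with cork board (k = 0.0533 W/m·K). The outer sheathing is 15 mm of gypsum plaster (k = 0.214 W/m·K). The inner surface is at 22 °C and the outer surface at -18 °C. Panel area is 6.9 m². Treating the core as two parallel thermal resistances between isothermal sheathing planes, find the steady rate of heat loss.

Q ≈ 162 W

Sheathing layers in series; stud and cavity paths in parallel between them.
R_inner = 0.02/(0.183×6.9) = 0.01584 K/W
R_stud  = 0.1/(0.136×0.15×6.9) = 0.7104 K/W
R_cav   = 0.1/(0.0533×0.85×6.9) = 0.3199 K/W
1/R_core = 1/R_stud + 1/R_cav → R_core = 0.2206 K/W
R_outer = 0.015/(0.214×6.9) = 0.01016 K/W
R_total = 0.2466 K/W
Q = ΔT/R_total = 40/0.2466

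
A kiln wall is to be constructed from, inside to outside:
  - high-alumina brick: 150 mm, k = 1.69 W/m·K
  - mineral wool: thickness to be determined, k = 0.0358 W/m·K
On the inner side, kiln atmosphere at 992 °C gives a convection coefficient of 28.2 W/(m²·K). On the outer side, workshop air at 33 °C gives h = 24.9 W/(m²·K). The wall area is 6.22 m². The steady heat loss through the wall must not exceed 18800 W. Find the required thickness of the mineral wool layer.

Series thermal resistances:
R_inner film = 1/(h_i·A) = 1/(28.2×6.22) = 0.005701 K/W
R_high-alumina brick = L/(kA) = 0.15/(1.69×6.22) = 0.01427 K/W
R_outer film = 1/(h_o·A) = 1/(24.9×6.22) = 0.006457 K/W
Sum of the known resistances R_other = 0.02643 K/W
Required total resistance R_tot = ΔT/Q_allow = 959/18800 = 0.05101 K/W
R_mineral wool = R_tot − R_other = 0.02458 K/W
L = R·k·A = 0.02458×0.0358×6.22

L ≈ 5.47 mm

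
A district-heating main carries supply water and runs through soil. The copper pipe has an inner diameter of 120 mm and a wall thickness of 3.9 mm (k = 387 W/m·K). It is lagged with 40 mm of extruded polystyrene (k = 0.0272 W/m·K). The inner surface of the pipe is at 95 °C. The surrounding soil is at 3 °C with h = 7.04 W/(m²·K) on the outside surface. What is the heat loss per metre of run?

Cylindrical conduction, so R = ln(r₂/r₁)/(2πkL) per layer, in series:
R_copper pipe wall = ln(63.9/60)/(2π×387×1) = 2.59×10^-5 K/W
R_extruded polystyrene = ln(103.9/63.9)/(2π×0.0272×1) = 2.844 K/W
R_outer film = 1/(h_o·2πr_oL) = 1/(7.04×2π×0.1039×1) = 0.2176 K/W
R_total = 3.062 K/W
Q = ΔT/R_total = 92/3.062

q′ ≈ 30 W/m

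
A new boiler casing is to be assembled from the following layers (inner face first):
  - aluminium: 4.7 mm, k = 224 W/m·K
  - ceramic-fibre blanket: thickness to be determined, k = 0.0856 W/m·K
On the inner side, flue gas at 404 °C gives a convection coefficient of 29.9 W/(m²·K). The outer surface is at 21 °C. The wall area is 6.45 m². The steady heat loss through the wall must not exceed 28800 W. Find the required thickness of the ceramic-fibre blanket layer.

Series thermal resistances:
R_inner film = 1/(h_i·A) = 1/(29.9×6.45) = 0.005185 K/W
R_aluminium = L/(kA) = 0.0047/(224×6.45) = 3.253×10^-6 K/W
Sum of the known resistances R_other = 0.005188 K/W
Required total resistance R_tot = ΔT/Q_allow = 383/28800 = 0.0133 K/W
R_ceramic-fibre blanket = R_tot − R_other = 0.00811 K/W
L = R·k·A = 0.00811×0.0856×6.45

L ≈ 4.48 mm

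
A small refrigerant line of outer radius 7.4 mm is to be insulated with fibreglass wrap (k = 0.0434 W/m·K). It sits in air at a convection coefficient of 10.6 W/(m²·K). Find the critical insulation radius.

r_cr ≈ 4.09 mm

For a cylinder r_cr = k/h = 0.0434/10.6
r_cr = 4.09 mm; since the bare radius (7.4 mm) is above r_cr, any added insulation will reduce heat loss.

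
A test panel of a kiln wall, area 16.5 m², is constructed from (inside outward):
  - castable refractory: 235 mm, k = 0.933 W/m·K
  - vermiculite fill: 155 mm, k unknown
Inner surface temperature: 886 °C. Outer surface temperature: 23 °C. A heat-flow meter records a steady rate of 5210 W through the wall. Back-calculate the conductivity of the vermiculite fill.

k ≈ 0.0625 W/(m·K)

Thermal resistances in series:
R_castable refractory = L/(kA) = 0.235/(0.933×16.5) = 0.01527 K/W
Sum of known resistances R_other = 0.01527 K/W
Total R = ΔT/Q = 863/5210 = 0.1656 K/W
R_vermiculite fill = R_total − R_other = 0.1504 K/W
k = L/(R·A) = 0.155/(0.1504×16.5)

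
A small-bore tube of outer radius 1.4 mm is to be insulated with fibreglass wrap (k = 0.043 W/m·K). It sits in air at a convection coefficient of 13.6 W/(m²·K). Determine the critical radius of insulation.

r_cr ≈ 3.16 mm

For a cylinder r_cr = k/h = 0.043/13.6
r_cr = 3.16 mm; since the bare radius (1.4 mm) is below r_cr, adding a thin layer of insulation will *increase* heat loss.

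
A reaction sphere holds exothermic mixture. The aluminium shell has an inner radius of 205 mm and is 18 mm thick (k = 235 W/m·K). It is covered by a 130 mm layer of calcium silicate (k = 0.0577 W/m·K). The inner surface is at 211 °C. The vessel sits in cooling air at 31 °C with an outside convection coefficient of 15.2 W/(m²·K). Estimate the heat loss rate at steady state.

Radial (spherical) resistances in series:
R_aluminium shell = (1/0.205 − 1/0.223)/(4π×235) = 1.333×10^-4 K/W
R_calcium silicate = (1/0.223 − 1/0.353)/(4π×0.0577) = 2.278 K/W
R_outer film = 1/(h·4πr_o²) = 1/(15.2×4π×0.353²) = 0.04201 K/W
R_total = 2.32 K/W
Q = ΔT/R_total = 180/2.32

Q ≈ 77.6 W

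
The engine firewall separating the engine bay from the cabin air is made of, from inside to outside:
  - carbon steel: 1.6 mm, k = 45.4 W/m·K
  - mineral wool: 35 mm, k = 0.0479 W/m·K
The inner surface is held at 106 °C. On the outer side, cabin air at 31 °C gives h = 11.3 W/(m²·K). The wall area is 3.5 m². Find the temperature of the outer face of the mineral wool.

Thermal resistances in series:
R_carbon steel = L/(kA) = 0.0016/(45.4×3.5) = 1.007×10^-5 K/W
R_mineral wool = L/(kA) = 0.035/(0.0479×3.5) = 0.2088 K/W
R_outer film = 1/(h_o·A) = 1/(11.3×3.5) = 0.02528 K/W
R_total = 0.2341 K/W;  Q = ΔT/R_total = 75/0.2341 = 320.4 W
T_interface = T_inner − Q·ΣR(inner→interface) = 106 − 320×0.2088

T ≈ 39.1 °C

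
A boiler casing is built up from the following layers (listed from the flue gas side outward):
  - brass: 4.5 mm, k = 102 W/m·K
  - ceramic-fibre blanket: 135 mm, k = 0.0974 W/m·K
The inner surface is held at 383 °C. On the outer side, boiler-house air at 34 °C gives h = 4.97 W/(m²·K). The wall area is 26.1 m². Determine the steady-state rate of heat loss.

Model the wall as resistances in series:
R_brass = L/(kA) = 0.0045/(102×26.1) = 1.69×10^-6 K/W
R_ceramic-fibre blanket = L/(kA) = 0.135/(0.0974×26.1) = 0.0531 K/W
R_outer film = 1/(h_o·A) = 1/(4.97×26.1) = 0.007709 K/W
R_total = 0.06082 K/W
Q = ΔT / R_total = 349 / 0.06082

Q ≈ 5740 W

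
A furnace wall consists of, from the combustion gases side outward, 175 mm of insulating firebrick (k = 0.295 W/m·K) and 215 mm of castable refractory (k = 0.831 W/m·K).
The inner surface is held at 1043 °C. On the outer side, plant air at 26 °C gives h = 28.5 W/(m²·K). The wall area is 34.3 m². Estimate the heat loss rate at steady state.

Q ≈ 39300 W

Model the wall as resistances in series:
R_insulating firebrick = L/(kA) = 0.175/(0.295×34.3) = 0.0173 K/W
R_castable refractory = L/(kA) = 0.215/(0.831×34.3) = 0.007543 K/W
R_outer film = 1/(h_o·A) = 1/(28.5×34.3) = 0.001023 K/W
R_total = 0.02586 K/W
Q = ΔT / R_total = 1017 / 0.02586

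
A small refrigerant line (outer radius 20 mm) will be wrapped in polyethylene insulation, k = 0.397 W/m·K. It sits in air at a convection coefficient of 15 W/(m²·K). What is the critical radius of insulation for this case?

For a cylinder r_cr = k/h = 0.397/15
r_cr = 26.5 mm; since the bare radius (20 mm) is below r_cr, adding a thin layer of insulation will *increase* heat loss.

r_cr ≈ 26.5 mm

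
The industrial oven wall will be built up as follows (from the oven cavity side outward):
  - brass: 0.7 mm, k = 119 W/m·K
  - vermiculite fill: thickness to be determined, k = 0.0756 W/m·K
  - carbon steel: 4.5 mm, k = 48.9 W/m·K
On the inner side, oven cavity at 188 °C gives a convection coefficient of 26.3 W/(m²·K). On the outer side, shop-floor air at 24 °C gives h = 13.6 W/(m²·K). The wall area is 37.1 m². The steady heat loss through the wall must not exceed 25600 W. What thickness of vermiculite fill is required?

L ≈ 9.53 mm

Thermal resistances in series:
R_inner film = 1/(h_i·A) = 1/(26.3×37.1) = 0.001025 K/W
R_brass = L/(kA) = 0.0007/(119×37.1) = 1.586×10^-7 K/W
R_carbon steel = L/(kA) = 0.0045/(48.9×37.1) = 2.48×10^-6 K/W
R_outer film = 1/(h_o·A) = 1/(13.6×37.1) = 0.001982 K/W
Sum of the known resistances R_other = 0.003009 K/W
Required total resistance R_tot = ΔT/Q_allow = 164/25600 = 0.006406 K/W
R_vermiculite fill = R_tot − R_other = 0.003397 K/W
L = R·k·A = 0.003397×0.0756×37.1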